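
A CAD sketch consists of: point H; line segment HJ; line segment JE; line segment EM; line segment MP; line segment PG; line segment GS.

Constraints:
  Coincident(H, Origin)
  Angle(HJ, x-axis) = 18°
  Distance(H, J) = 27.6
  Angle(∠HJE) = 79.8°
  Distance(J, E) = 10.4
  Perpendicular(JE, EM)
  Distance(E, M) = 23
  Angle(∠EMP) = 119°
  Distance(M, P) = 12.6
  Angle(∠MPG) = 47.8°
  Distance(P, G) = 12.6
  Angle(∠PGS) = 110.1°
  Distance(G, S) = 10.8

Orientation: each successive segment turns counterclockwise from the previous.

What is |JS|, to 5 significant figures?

20.250

H is at the origin; HJ runs at 18.0° with length 27.6, so J = (26.249, 8.5289). ∠HJE = 79.8° gives JE at 118.20° from the x-axis; with |JE| = 10.4, E = (21.335, 17.694). The perpendicularity gives EM at right angles to JE, so EM runs at -151.80°; with |EM| = 23.0, M = (1.0647, 6.8258). ∠EMP = 119.0° gives MP at -90.800° from the x-axis; with |MP| = 12.6, P = (0.88873, -5.7730). ∠MPG = 47.8° gives PG at 41.400° from the x-axis; with |PG| = 12.6, G = (10.340, 2.5595). ∠PGS = 110.1° gives GS at 111.30° from the x-axis; with |GS| = 10.8, S = (6.4170, 12.622). Then |JS| = |S − J| = 20.250.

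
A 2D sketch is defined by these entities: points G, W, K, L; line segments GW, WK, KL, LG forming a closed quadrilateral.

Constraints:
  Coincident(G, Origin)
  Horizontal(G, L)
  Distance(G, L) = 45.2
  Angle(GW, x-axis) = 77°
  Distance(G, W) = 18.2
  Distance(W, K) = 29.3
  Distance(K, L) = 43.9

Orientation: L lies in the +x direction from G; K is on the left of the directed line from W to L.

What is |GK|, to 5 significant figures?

45.845

Checks: |WK| = 29.30 ✓; |KL| = 43.90 ✓.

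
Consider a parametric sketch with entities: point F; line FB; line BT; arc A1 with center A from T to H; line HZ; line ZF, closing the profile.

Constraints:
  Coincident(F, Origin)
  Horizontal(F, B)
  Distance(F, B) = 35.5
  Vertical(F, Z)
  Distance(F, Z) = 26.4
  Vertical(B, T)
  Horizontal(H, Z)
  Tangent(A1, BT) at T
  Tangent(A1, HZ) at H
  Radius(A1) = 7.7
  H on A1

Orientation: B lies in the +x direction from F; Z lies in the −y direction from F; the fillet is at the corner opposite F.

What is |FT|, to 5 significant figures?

40.124

The virtual corner opposite F is at (35.500, -26.400). Since A1 is tangent to BT there, AT ⟂ BT and A1 meets HZ tangentially, so AH is at right angles to HZ, with radius 7.7, so the center A sits 7.7 in from both sides at A = (27.800, -18.700). That places the tangent points at T = (35.500, -18.700) on BT and H = (27.800, -26.400) on HZ. Then |FT| = |T − F| = 40.124.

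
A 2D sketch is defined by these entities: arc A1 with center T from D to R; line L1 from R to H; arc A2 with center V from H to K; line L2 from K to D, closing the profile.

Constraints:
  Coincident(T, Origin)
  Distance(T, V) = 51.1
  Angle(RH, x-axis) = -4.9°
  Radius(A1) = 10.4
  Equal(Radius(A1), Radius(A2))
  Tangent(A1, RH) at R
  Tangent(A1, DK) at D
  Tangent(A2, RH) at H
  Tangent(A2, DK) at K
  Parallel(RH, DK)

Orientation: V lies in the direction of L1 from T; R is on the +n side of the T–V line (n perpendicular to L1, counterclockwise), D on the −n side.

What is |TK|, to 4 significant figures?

52.15

Tangency of A1 to both parallel lines with radius 10.4 puts R and D at T ± 10.4·n: R = (0.8883, 10.36), D = (-0.8883, -10.36). Equal radii place H and K the same way about V: H = V + 10.4·n = (51.80, 5.997), K = V − 10.4·n = (50.02, -14.73). Then |TK| = |K − T| = 52.15.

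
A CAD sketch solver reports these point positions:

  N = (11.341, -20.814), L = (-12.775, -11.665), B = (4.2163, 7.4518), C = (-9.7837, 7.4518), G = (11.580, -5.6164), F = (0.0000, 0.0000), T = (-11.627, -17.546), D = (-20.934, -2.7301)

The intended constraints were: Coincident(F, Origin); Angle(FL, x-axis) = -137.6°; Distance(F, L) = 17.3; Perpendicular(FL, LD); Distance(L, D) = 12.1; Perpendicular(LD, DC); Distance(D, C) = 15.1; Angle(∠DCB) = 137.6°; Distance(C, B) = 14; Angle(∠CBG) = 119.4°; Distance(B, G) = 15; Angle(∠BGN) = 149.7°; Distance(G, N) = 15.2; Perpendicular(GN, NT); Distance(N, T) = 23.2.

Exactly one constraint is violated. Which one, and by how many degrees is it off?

Perpendicular(GN, NT) — off by 7.20°.

F = (0.00, 0.00) ✓; FL at -137.6° ✓; |FL| = 17.30 ✓; ∠(FL, LD) = 90.00° ✓; |LD| = 12.10 ✓; ∠(LD, DC) = 90.00° ✓; |DC| = 15.10 ✓; ∠DCB = 137.6° ✓; |CB| = 14.00 ✓; ∠CBG = 119.4° ✓; |BG| = 15.00 ✓; ∠BGN = 149.7° ✓; |GN| = 15.20 ✓; ∠(GN, NT) = 97.20° ✗; |NT| = 23.20 ✓.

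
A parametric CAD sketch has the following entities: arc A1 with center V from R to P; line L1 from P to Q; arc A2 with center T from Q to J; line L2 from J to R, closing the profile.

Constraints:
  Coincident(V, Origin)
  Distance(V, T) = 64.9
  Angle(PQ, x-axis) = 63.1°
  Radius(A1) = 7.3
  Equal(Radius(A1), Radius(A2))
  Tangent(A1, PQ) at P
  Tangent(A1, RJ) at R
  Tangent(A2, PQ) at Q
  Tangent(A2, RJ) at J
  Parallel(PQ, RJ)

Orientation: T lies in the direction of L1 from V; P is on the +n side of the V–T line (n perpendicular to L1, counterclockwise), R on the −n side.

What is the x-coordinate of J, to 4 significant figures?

35.87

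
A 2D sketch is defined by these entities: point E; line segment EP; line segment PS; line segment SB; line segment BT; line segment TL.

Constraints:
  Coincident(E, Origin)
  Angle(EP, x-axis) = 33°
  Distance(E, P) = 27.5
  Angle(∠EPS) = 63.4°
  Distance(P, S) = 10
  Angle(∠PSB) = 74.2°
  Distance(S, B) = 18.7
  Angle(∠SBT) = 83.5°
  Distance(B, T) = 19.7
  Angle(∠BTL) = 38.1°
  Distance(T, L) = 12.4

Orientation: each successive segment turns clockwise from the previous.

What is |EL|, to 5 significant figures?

22.183

∠SBT = 83.5° gives BT at 74.100° from the x-axis; with |BT| = 19.7, T = (11.126, 27.040). ∠BTL = 38.1° gives TL at -67.800° from the x-axis; with |TL| = 12.4, L = (15.811, 15.560). Then |EL| = |L − E| = 22.183.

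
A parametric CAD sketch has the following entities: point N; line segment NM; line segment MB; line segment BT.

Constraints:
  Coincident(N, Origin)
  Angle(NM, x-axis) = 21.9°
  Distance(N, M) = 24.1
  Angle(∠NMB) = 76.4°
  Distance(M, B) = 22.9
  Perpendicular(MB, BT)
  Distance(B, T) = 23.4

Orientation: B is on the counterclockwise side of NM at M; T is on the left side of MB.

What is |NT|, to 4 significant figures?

17.23

N is at the origin; NM runs at 21.9° with length 24.1, so M = 24.1·(cos 21.9°, sin 21.9°) = (22.36, 8.989). ∠NMB = 76.4°, so MB runs at 21.9° + (180° − 76.4°) = 125.5° from the x-axis; with |MB| = 22.9, B = M + 22.9·(cos 125.5°, sin 125.5°) = (9.063, 27.63). The perpendicularity gives BT at right angles to MB; with |BT| = 23.4 on the left of MB, T = B + 23.4·(-0.8141, -0.5807) = (-9.988, 14.04). Then |NT| = |T − N| = 17.23.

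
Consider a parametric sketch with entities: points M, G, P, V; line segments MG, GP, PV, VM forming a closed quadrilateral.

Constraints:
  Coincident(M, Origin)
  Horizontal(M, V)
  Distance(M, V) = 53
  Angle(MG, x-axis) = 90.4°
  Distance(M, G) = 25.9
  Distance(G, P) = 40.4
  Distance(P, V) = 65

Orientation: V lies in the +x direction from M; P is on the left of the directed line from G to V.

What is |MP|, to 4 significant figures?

62.99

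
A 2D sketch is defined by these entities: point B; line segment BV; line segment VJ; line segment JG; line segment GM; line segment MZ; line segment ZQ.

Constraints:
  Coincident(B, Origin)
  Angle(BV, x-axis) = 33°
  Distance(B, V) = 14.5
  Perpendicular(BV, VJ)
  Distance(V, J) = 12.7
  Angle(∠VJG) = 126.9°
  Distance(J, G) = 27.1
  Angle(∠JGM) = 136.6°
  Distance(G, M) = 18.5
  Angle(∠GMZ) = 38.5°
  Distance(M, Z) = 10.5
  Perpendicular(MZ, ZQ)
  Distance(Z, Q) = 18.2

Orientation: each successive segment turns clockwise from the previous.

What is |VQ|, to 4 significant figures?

42.58

B is at the origin; BV runs at 33.0° with length 14.5, so V = (12.16, 7.897). The perpendicularity gives VJ at right angles to BV, so VJ runs at -57.00°; with |VJ| = 12.7, J = (19.08, -2.754). ∠VJG = 126.9° gives JG at -110.1° from the x-axis; with |JG| = 27.1, G = (9.764, -28.20). ∠JGM = 136.6° gives GM at -153.5° from the x-axis; with |GM| = 18.5, M = (-6.792, -36.46). ∠GMZ = 38.5° gives MZ at 65.00° from the x-axis; with |MZ| = 10.5, Z = (-2.354, -26.94). MZ ⟂ ZQ, so ZQ runs at -25.00°; with |ZQ| = 18.2, Q = (14.14, -34.63). Then |VQ| = |Q − V| = 42.58.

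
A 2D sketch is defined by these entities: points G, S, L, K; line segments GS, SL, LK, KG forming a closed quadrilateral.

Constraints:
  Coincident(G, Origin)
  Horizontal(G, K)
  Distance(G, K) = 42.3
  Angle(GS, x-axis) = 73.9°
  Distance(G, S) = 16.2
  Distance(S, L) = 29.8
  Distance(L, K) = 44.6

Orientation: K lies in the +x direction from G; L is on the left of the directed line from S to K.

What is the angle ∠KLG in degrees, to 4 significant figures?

56.08°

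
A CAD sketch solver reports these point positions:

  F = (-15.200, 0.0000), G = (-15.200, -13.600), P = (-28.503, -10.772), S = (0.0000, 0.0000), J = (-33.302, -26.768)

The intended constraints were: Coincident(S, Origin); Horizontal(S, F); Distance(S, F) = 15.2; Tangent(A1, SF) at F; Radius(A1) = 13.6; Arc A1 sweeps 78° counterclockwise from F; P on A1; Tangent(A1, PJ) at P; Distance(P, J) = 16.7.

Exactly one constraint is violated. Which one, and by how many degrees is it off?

Tangent(A1, PJ) at P — off by 4.70°.

S = (0.00, 0.00) ✓; S.y = 0.00, F.y = 0.00 ✓; |SF| = 15.20 ✓; ∠(GF, FS) = 90.00° ✓; |GF| = 13.60 ✓; bearing(G→P) − bearing(G→F) = 78.00° ✓; |GP| = 13.60 ✓; ∠(GP, PJ) = 94.70° ✗; |PJ| = 16.70 ✓.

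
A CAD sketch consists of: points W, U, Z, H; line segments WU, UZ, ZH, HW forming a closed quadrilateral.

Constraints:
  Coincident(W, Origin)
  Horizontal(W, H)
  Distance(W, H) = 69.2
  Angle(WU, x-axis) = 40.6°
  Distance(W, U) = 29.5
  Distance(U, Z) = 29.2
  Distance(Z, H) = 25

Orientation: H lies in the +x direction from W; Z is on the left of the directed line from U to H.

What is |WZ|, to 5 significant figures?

54.520

W is at the origin; W and H share the same y with |WH| = 69.2 and H in +x, so H = (69.2, 0). WU runs at 40.6° with |WU| = 29.5, so U = (22.399, 19.198). Z is determined by |UZ| = 29.2 and |ZH| = 25.0 together: it lies at the intersection of circle(U, 29.2) and circle(H, 25.0). With |UH| = 50.586, the foot of the radical line on UH is 27.543 from U and the perpendicular offset is √(29.2² − 27.543²) = 9.6965. Taking the left-of-UH solution: Z = (51.561, 17.716).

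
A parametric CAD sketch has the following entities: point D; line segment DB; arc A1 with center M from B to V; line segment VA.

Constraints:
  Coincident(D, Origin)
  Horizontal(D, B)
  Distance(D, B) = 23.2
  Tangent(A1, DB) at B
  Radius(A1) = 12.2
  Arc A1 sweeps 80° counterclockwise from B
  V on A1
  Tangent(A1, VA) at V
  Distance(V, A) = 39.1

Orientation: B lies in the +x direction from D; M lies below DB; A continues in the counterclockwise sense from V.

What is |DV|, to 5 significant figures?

15.058

D is at the origin; DB is horizontal with |DB| = 23.2 and B on the +x side, so B = (23.200, 0.0000). A1 meets DB tangentially, so MB is at right angles to DB, so M = B + (0, -12.2) = (23.200, -12.200). On A1, B sits at bearing 90° from M; an 80° counterclockwise sweep puts V at bearing 170°, so V = M + 12.2·(cos 170°, sin 170°) = (11.185, -10.081). Then |DV| = |V − D| = 15.058.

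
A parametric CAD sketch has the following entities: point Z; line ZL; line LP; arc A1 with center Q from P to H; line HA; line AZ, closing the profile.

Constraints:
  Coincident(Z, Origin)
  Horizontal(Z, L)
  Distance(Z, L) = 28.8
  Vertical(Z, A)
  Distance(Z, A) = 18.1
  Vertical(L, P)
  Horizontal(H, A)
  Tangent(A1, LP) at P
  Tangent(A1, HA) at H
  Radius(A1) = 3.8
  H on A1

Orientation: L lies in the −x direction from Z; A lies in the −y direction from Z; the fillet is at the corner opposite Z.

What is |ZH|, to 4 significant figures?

30.86

Z is at the origin; ZL is horizontal with |ZL| = 28.8 and L on the −x side, so L = (-28.80, 0.000). Z and A share the same x with |ZA| = 18.1 and A on the −y side, so A = (0.000, -18.10). The virtual corner opposite Z is at (-28.80, -18.10). Since A1 is tangent to LP there, QP ⟂ LP and the tangent condition forces QH to be normal to HA, with radius 3.8, so the center Q sits 3.8 in from both sides at Q = (-25.00, -14.30). That places the tangent points at P = (-28.80, -14.30) on LP and H = (-25.00, -18.10) on HA. Then |ZH| = |H − Z| = 30.86.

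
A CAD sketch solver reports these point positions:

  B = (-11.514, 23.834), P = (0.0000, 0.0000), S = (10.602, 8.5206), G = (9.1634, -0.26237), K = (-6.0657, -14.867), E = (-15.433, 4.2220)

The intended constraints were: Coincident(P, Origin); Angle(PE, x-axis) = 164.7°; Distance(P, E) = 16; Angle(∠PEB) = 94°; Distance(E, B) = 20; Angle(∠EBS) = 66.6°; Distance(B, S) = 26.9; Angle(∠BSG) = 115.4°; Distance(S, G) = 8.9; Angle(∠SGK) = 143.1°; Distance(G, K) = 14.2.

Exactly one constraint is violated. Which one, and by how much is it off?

Distance(G, K) = 14.2 — off by 6.90.

P = (0.00, 0.00) ✓; PE at 164.7° ✓; |PE| = 16.00 ✓; ∠PEB = 94.00° ✓; |EB| = 20.00 ✓; ∠EBS = 66.60° ✓; |BS| = 26.90 ✓; ∠BSG = 115.4° ✓; |SG| = 8.900 ✓; ∠SGK = 143.1° ✓; |GK| = 21.10 ✗.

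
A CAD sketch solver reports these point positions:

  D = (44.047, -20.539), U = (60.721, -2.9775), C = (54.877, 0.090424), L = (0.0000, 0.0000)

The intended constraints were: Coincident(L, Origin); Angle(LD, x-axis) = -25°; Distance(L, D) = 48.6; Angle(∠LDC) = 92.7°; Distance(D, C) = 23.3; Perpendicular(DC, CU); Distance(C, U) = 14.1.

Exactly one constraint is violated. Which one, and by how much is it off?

Distance(C, U) = 14.1 — off by 7.50.

L = (0.00, 0.00) ✓; LD at -25.00° ✓; |LD| = 48.60 ✓; ∠LDC = 92.70° ✓; |DC| = 23.30 ✓; ∠(DC, CU) = 90.00° ✓; |CU| = 6.600 ✗.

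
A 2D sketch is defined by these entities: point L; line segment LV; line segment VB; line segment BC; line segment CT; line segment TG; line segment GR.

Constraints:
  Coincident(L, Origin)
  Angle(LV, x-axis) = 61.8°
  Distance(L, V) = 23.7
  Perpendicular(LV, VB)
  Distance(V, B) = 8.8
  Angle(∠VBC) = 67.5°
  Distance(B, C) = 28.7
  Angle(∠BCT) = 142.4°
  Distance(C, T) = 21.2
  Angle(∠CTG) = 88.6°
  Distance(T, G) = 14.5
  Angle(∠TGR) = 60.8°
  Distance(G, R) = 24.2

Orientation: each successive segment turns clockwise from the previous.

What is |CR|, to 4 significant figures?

2.177

∠CTG = 88.6° gives TG at 90.30° from the x-axis; with |TG| = 14.5, G = (-24.52, 12.42). ∠TGR = 60.8° gives GR at -28.90° from the x-axis; with |GR| = 24.2, R = (-3.335, 0.7259). Then |CR| = |R − C| = 2.177.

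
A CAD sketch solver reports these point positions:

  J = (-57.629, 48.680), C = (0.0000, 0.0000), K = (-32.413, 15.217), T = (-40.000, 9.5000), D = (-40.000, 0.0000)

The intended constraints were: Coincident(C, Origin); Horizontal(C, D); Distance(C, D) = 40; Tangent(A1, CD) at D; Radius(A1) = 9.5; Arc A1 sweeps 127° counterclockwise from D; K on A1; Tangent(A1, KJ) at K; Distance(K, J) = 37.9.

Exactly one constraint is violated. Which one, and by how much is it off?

Distance(K, J) = 37.9 — off by 4.00.

C = (0.00, 0.00) ✓; C.y = 0.00, D.y = 0.00 ✓; |CD| = 40.00 ✓; ∠(TD, DC) = 90.00° ✓; |TD| = 9.500 ✓; bearing(T→K) − bearing(T→D) = 127.0° ✓; |TK| = 9.500 ✓; ∠(TK, KJ) = 90.00° ✓; |KJ| = 41.90 ✗.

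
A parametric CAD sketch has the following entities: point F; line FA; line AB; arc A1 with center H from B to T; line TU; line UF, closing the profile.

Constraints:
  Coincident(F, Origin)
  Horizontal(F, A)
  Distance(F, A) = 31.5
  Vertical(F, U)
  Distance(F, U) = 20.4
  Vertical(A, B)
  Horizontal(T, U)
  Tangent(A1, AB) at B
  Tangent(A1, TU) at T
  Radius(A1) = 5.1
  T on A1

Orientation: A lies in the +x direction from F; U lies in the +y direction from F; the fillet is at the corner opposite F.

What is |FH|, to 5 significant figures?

30.513

F is at the origin; F and A share the same y with |FA| = 31.5 and A on the +x side, so A = (31.500, 0.0000). FU is vertical with |FU| = 20.4 and U on the +y side, so U = (0.0000, 20.400). The virtual corner opposite F is at (31.500, 20.400). A1 meets AB tangentially, so HB is at right angles to AB and tangency of A1 to TU means the radius HT is perpendicular to TU, with radius 5.1, so the center H sits 5.1 in from both sides at H = (26.400, 15.300). Then |FH| = |H − F| = 30.513.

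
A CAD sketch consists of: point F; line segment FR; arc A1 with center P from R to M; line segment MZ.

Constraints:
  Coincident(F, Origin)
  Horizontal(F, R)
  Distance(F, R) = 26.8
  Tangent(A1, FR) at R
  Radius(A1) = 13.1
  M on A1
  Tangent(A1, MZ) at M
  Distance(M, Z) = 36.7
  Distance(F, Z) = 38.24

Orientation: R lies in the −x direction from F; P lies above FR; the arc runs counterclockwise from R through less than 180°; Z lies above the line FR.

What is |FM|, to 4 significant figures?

16.80

Checks: |PM| = 13.10 ✓; ∠(PM, MZ) = 90.00° ✓; |MZ| = 36.70 ✓; |FZ| = 38.24 ✓.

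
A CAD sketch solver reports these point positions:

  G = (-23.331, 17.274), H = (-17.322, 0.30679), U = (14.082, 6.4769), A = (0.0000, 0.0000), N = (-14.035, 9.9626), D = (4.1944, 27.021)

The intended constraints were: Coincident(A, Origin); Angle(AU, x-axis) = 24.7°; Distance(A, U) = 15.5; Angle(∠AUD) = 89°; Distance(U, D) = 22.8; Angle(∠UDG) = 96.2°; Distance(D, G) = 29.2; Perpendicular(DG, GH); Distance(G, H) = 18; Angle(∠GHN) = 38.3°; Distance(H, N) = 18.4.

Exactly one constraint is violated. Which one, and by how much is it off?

Distance(H, N) = 18.4 — off by 8.20.

A = (0.00, 0.00) ✓; AU at 24.70° ✓; |AU| = 15.50 ✓; ∠AUD = 89.00° ✓; |UD| = 22.80 ✓; ∠UDG = 96.20° ✓; |DG| = 29.20 ✓; ∠(DG, GH) = 90.00° ✓; |GH| = 18.00 ✓; ∠GHN = 38.30° ✓; |HN| = 10.20 ✗.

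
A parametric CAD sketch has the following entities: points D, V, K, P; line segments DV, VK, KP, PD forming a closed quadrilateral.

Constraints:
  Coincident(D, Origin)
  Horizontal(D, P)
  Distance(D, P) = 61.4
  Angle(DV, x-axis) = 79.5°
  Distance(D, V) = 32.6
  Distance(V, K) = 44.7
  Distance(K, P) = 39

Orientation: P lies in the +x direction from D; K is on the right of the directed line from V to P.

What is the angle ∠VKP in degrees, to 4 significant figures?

99.64°

Checks: |VK| = 44.70 ✓; |KP| = 39.00 ✓.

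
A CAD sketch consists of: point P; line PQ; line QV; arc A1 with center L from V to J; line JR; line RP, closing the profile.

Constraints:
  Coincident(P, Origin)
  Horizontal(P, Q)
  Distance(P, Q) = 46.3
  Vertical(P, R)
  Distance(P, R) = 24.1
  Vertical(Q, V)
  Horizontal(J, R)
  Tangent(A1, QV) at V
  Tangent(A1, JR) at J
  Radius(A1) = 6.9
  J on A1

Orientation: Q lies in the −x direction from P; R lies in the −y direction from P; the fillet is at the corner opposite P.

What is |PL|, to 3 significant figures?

43.0

P is at the origin; PQ is horizontal with |PQ| = 46.3 and Q on the −x side, so Q = (-46.3, 0.00). PR is vertical with |PR| = 24.1 and R on the −y side, so R = (0.00, -24.1). The virtual corner opposite P is at (-46.3, -24.1). Since A1 is tangent to QV there, LV ⟂ QV and since A1 is tangent to JR there, LJ ⟂ JR, with radius 6.9, so the center L sits 6.9 in from both sides at L = (-39.4, -17.2). Then |PL| = |L − P| = 43.0.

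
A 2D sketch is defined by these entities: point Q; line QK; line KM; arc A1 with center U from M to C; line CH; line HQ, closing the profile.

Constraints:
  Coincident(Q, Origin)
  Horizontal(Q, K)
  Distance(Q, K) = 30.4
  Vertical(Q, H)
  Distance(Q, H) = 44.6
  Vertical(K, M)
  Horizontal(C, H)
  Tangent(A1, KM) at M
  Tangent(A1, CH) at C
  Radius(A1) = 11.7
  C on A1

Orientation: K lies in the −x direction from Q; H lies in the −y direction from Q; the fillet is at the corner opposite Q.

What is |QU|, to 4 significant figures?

37.84

Q and H share the same x with |QH| = 44.6 and H on the −y side, so H = (0.000, -44.60). The virtual corner opposite Q is at (-30.40, -44.60). A1 meets KM tangentially, so UM is at right angles to KM and since A1 is tangent to CH there, UC ⟂ CH, with radius 11.7, so the center U sits 11.7 in from both sides at U = (-18.70, -32.90). Then |QU| = |U − Q| = 37.84.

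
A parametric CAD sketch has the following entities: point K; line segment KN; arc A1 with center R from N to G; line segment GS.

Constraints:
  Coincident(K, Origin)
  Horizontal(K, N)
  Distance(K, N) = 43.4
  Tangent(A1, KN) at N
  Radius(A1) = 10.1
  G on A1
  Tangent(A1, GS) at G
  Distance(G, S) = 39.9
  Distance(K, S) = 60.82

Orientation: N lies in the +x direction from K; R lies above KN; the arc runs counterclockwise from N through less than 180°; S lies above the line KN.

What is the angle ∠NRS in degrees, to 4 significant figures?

167.2°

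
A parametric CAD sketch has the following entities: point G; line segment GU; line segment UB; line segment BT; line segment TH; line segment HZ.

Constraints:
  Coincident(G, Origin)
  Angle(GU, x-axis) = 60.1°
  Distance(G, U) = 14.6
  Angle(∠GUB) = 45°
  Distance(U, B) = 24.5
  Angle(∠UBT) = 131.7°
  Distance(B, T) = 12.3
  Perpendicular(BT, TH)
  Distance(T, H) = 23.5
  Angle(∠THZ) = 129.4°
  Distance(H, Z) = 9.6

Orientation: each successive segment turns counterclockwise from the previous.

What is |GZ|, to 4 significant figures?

13.82

G is at the origin; GU runs at 60.1° with length 14.6, so U = (7.278, 12.66). ∠GUB = 45.0° gives UB at -164.9° from the x-axis; with |UB| = 24.5, B = (-16.38, 6.274). ∠UBT = 131.7° gives BT at -116.6° from the x-axis; with |BT| = 12.3, T = (-21.88, -4.724). BT ⟂ TH, so TH runs at -26.60°; with |TH| = 23.5, H = (-0.8710, -15.25). ∠THZ = 129.4° gives HZ at 24.00° from the x-axis; with |HZ| = 9.6, Z = (7.899, -11.34). Then |GZ| = |Z − G| = 13.82.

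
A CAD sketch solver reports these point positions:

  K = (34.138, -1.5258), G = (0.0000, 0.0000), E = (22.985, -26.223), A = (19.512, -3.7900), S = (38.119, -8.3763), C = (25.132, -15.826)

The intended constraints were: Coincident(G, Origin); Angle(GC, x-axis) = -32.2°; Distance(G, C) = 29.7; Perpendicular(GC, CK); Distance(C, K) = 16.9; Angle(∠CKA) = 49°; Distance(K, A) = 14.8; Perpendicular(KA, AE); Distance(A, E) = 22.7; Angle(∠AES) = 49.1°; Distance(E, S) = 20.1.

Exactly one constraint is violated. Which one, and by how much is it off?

Distance(E, S) = 20.1 — off by 3.30.

G = (0.00, 0.00) ✓; GC at -32.20° ✓; |GC| = 29.70 ✓; ∠(GC, CK) = 90.00° ✓; |CK| = 16.90 ✓; ∠CKA = 49.00° ✓; |KA| = 14.80 ✓; ∠(KA, AE) = 90.00° ✓; |AE| = 22.70 ✓; ∠AES = 49.10° ✓; |ES| = 23.40 ✗.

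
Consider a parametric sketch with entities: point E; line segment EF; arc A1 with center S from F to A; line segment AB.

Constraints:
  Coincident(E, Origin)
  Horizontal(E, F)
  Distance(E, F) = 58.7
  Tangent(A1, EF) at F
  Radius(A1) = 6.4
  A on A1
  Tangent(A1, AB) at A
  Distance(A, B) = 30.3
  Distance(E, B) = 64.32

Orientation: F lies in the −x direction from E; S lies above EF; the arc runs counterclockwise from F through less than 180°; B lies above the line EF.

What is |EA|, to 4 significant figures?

52.70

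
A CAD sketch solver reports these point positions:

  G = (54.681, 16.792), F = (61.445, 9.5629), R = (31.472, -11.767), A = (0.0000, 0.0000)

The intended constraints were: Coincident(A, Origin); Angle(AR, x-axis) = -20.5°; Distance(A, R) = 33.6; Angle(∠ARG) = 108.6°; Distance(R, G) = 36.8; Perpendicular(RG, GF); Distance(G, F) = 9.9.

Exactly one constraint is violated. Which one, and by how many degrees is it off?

Perpendicular(RG, GF) — off by 7.80°.

A = (0.00, 0.00) ✓; AR at -20.50° ✓; |AR| = 33.60 ✓; ∠ARG = 108.6° ✓; |RG| = 36.80 ✓; ∠(RG, GF) = 97.80° ✗; |GF| = 9.900 ✓.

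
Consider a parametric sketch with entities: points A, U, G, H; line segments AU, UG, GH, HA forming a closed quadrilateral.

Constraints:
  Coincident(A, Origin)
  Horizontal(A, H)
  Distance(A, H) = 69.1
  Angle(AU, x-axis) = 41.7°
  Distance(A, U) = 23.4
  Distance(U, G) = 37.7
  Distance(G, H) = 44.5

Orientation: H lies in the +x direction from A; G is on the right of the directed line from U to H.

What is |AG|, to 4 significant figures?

35.69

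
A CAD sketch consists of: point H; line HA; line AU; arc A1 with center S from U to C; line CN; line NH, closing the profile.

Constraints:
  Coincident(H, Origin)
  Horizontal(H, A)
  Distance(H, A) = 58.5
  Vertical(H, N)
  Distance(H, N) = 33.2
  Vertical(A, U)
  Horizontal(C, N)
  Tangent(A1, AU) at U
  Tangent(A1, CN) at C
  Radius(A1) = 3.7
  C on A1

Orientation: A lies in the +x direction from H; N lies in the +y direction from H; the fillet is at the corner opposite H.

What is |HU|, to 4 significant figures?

65.52

H is at the origin; H and A share the same y with |HA| = 58.5 and A on the +x side, so A = (58.50, 0.000). HN is vertical with |HN| = 33.2 and N on the +y side, so N = (0.000, 33.20). The virtual corner opposite H is at (58.50, 33.20). Tangency of A1 to AU means the radius SU is perpendicular to AU and the tangent condition forces SC to be normal to CN, with radius 3.7, so the center S sits 3.7 in from both sides at S = (54.80, 29.50). That places the tangent points at U = (58.50, 29.50) on AU and C = (54.80, 33.20) on CN. Then |HU| = |U − H| = 65.52.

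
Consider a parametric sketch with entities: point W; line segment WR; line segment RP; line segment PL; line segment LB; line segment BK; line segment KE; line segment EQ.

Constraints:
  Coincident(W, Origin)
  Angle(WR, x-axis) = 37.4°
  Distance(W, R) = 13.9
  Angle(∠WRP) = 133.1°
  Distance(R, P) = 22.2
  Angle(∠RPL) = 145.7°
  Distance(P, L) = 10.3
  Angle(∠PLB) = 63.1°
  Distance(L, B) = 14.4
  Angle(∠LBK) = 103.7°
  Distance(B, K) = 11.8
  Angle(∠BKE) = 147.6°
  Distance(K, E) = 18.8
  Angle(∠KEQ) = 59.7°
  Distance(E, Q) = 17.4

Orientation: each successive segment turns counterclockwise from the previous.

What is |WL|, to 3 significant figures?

40.4

∠WRP = 133.1° gives RP at 84.3° from the x-axis; with |RP| = 22.2, P = (13.2, 30.5). ∠RPL = 145.7° gives PL at 119° from the x-axis; with |PL| = 10.3, L = (8.32, 39.6). Then |WL| = |L − W| = 40.4.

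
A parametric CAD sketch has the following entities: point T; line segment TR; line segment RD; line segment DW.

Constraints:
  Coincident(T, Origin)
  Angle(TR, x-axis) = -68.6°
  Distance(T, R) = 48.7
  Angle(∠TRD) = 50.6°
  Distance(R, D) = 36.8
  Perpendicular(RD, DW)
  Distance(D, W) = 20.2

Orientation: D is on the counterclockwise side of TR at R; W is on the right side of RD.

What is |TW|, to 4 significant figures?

58.13

T is at the origin; TR runs at -68.6° with length 48.7, so R = 48.7·(cos -68.6°, sin -68.6°) = (17.77, -45.34). ∠TRD = 50.6°, so RD runs at -68.6° + (180° − 50.6°) = 60.80° from the x-axis; with |RD| = 36.8, D = R + 36.8·(cos 60.80°, sin 60.80°) = (35.72, -13.22). RD ⟂ DW; with |DW| = 20.2 on the right of RD, W = D + 20.2·(0.8729, -0.4879) = (53.36, -23.07). Then |TW| = |W − T| = 58.13.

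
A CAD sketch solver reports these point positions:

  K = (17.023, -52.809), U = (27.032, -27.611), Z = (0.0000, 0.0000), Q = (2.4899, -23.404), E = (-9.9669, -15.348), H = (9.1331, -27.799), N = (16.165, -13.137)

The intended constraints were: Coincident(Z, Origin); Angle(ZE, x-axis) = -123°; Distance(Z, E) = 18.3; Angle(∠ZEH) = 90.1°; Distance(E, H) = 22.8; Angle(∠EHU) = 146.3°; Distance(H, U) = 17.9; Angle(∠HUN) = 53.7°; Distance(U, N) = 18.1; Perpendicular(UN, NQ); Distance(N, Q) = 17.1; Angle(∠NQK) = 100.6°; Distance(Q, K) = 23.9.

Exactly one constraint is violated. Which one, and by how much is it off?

Distance(Q, K) = 23.9 — off by 8.90.

Z = (0.00, 0.00) ✓; ZE at -123.0° ✓; |ZE| = 18.30 ✓; ∠ZEH = 90.10° ✓; |EH| = 22.80 ✓; ∠EHU = 146.3° ✓; |HU| = 17.90 ✓; ∠HUN = 53.70° ✓; |UN| = 18.10 ✓; ∠(UN, NQ) = 90.00° ✓; |NQ| = 17.10 ✓; ∠NQK = 100.6° ✓; |QK| = 32.80 ✗.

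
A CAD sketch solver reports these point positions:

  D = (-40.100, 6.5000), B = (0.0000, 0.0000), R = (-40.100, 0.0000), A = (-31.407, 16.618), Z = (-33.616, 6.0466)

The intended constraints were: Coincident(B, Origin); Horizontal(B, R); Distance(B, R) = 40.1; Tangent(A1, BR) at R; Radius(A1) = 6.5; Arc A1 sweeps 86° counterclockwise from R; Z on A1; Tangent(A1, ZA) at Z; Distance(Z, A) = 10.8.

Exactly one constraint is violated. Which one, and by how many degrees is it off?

Tangent(A1, ZA) at Z — off by 7.80°.

B = (0.00, 0.00) ✓; B.y = 0.00, R.y = 0.00 ✓; |BR| = 40.10 ✓; ∠(DR, RB) = 90.00° ✓; |DR| = 6.500 ✓; bearing(D→Z) − bearing(D→R) = 86.00° ✓; |DZ| = 6.500 ✓; ∠(DZ, ZA) = 97.80° ✗; |ZA| = 10.80 ✓.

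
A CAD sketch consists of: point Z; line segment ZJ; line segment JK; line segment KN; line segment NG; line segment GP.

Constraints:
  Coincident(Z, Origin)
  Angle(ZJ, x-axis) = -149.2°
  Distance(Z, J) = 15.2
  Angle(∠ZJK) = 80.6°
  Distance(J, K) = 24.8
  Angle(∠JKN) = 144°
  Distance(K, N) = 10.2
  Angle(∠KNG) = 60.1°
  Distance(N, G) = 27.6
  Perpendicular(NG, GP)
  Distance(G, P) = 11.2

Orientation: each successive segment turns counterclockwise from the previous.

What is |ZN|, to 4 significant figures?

31.87

Z is at the origin; ZJ runs at -149.2° with length 15.2, so J = (-13.06, -7.783). ∠ZJK = 80.6° gives JK at -49.80° from the x-axis; with |JK| = 24.8, K = (2.951, -26.73). ∠JKN = 144.0° gives KN at -13.80° from the x-axis; with |KN| = 10.2, N = (12.86, -29.16). Then |ZN| = |N − Z| = 31.87.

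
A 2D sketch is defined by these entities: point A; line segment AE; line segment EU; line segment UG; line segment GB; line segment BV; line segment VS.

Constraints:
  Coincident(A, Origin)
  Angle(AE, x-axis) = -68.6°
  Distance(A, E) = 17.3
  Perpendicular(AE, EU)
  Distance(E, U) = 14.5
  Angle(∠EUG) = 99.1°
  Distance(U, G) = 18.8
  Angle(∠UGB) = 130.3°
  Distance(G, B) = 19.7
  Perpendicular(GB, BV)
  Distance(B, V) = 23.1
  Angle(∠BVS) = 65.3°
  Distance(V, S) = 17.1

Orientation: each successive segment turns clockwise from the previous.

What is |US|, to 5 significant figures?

16.404

A is at the origin; AE runs at -68.6° with length 17.3, so E = (6.3124, -16.107). The perpendicularity gives EU at right angles to AE, so EU runs at -158.60°; with |EU| = 14.5, U = (-7.1879, -21.398). ∠EUG = 99.1° gives UG at 120.50° from the x-axis; with |UG| = 18.8, G = (-16.730, -5.1994). ∠UGB = 130.3° gives GB at 70.800° from the x-axis; with |GB| = 19.7, B = (-10.251, 13.405). GB ⟂ BV, so BV runs at -19.200°; with |BV| = 23.1, V = (11.564, 5.8080). ∠BVS = 65.3° gives VS at -133.90° from the x-axis; with |VS| = 17.1, S = (-0.29307, -6.5134). Then |US| = |S − U| = 16.404.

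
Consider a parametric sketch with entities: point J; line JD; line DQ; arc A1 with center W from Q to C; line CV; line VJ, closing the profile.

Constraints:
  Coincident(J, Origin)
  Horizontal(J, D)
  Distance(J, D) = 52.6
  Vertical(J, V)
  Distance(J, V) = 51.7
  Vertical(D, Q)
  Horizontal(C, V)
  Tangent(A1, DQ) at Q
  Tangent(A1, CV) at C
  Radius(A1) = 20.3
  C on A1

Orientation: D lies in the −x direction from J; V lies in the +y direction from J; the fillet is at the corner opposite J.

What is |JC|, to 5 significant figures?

60.960

The virtual corner opposite J is at (-52.600, 51.700). A1 meets DQ tangentially, so WQ is at right angles to DQ and since A1 is tangent to CV there, WC ⟂ CV, with radius 20.3, so the center W sits 20.3 in from both sides at W = (-32.300, 31.400). That places the tangent points at Q = (-52.600, 31.400) on DQ and C = (-32.300, 51.700) on CV. Then |JC| = |C − J| = 60.960.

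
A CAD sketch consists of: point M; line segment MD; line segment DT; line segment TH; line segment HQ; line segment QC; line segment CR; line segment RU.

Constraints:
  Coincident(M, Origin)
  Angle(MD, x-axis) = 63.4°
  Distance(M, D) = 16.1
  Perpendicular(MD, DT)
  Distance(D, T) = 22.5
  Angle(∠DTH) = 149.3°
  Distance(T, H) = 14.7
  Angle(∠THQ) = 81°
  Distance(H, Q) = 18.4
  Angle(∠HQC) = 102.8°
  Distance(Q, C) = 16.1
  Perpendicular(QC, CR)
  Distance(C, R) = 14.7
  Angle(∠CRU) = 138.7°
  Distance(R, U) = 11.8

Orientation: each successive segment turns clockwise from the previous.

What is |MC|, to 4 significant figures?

9.191

M is at the origin; MD runs at 63.4° with length 16.1, so D = (7.209, 14.40). The perpendicularity gives DT at right angles to MD, so DT runs at -26.60°; with |DT| = 22.5, T = (27.33, 4.321). ∠DTH = 149.3° gives TH at -57.30° from the x-axis; with |TH| = 14.7, H = (35.27, -8.049). ∠THQ = 81.0° gives HQ at -156.3° from the x-axis; with |HQ| = 18.4, Q = (18.42, -15.44). ∠HQC = 102.8° gives QC at 126.5° from the x-axis; with |QC| = 16.1, C = (8.844, -2.503). Then |MC| = |C − M| = 9.191.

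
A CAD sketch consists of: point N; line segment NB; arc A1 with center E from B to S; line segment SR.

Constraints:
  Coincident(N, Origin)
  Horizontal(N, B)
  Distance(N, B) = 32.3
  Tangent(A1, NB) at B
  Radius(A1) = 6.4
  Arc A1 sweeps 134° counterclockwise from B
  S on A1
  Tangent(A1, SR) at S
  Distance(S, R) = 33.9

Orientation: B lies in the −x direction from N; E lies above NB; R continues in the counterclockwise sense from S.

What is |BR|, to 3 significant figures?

40.0

N is at the origin; N and B share the same y with |NB| = 32.3 and B on the −x side, so B = (-32.3, 0.00). Since A1 is tangent to NB there, EB ⟂ NB, so E = B + (0, 6.4) = (-32.3, 6.40). On A1, B sits at bearing -90° from E; a 134° counterclockwise sweep puts S at bearing 44°, so S = E + 6.4·(cos 44°, sin 44°) = (-27.7, 10.8). Since A1 is tangent to SR there, ES ⟂ SR, so SR runs along (−sin 44°, cos 44°); with |SR| = 33.9, R = (-51.2, 35.2). Then |BR| = |R − B| = 40.0.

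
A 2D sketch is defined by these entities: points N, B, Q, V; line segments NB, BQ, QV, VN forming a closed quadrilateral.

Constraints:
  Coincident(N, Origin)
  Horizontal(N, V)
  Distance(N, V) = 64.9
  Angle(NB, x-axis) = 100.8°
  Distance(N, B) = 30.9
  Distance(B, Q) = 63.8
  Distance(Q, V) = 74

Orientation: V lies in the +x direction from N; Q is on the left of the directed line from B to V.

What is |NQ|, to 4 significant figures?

83.14

Checks: |BQ| = 63.80 ✓; |QV| = 74.00 ✓.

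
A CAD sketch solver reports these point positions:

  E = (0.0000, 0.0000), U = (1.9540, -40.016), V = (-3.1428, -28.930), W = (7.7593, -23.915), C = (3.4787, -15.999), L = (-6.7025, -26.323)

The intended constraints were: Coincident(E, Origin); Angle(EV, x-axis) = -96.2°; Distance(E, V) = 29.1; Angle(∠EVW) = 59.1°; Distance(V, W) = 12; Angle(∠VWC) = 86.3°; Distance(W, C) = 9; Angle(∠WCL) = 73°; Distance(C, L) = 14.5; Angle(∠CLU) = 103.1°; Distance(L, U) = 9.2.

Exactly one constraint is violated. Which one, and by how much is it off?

Distance(L, U) = 9.2 — off by 7.00.

E = (0.00, 0.00) ✓; EV at -96.20° ✓; |EV| = 29.10 ✓; ∠EVW = 59.10° ✓; |VW| = 12.00 ✓; ∠VWC = 86.30° ✓; |WC| = 8.999 ✓; ∠WCL = 73.00° ✓; |CL| = 14.50 ✓; ∠CLU = 103.1° ✓; |LU| = 16.20 ✗.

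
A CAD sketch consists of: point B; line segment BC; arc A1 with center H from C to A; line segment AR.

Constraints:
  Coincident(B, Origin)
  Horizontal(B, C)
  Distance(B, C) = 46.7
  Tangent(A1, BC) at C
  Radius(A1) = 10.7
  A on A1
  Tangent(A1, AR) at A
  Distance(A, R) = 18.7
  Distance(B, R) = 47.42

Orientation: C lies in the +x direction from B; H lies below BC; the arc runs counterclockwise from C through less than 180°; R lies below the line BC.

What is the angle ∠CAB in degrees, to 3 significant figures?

116°

B is at the origin; BC is horizontal with |BC| = 46.7 and C on the +x side, so C = (46.7, 0.00). A1 meets BC tangentially, so HC is at right angles to BC, so H = C + (0, -10.7) = (46.7, -10.7). Since HA ⟂ AR (tangency), |HR| = √(10.7² + 18.7²) = 21.5 regardless of where A sits on A1. So R lies on both circle(B, 47.42) and circle(H, 21.5); the below-BC intersection is R = (36.8, -29.9). A is the foot of the tangent from R: A = (36.0, -11.2).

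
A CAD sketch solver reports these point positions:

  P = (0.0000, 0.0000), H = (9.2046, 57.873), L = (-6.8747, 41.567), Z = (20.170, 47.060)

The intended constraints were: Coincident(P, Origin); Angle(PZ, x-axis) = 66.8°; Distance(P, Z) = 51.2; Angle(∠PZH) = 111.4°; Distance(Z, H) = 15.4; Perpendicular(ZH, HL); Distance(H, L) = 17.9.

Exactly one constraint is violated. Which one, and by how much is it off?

Distance(H, L) = 17.9 — off by 5.00.

P = (0.00, 0.00) ✓; PZ at 66.80° ✓; |PZ| = 51.20 ✓; ∠PZH = 111.4° ✓; |ZH| = 15.40 ✓; ∠(ZH, HL) = 90.00° ✓; |HL| = 22.90 ✗.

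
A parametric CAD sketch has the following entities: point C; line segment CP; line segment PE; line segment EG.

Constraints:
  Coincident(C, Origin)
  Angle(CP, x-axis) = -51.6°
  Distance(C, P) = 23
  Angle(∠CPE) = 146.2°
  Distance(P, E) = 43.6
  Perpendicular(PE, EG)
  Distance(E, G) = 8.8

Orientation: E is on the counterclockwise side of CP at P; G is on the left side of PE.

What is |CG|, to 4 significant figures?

62.84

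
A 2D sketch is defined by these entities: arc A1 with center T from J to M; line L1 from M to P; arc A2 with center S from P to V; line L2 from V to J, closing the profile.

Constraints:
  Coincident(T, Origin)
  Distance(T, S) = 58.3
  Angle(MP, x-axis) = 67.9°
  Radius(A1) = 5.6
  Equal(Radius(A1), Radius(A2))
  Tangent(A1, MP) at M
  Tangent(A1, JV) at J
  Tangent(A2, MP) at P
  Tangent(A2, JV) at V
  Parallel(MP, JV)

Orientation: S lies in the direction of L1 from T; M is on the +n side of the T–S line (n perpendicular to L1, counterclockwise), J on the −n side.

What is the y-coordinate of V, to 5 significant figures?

51.910

Tangency of A1 to both parallel lines with radius 5.6 puts M and J at T ± 5.6·n: M = (-5.1886, 2.1069), J = (5.1886, -2.1069). Equal radii place P and V the same way about S: P = S + 5.6·n = (16.745, 56.123), V = S − 5.6·n = (27.122, 51.910). So V.y = 51.910.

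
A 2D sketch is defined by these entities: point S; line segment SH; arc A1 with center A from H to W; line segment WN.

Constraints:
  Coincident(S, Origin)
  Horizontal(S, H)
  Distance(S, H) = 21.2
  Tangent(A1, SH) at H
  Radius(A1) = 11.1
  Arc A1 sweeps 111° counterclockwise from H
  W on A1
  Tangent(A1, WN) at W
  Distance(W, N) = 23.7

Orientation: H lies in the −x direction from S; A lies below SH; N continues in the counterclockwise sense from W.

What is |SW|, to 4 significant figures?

34.98

S is at the origin; S and H share the same y with |SH| = 21.2 and H on the −x side, so H = (-21.20, 0.000). Tangency of A1 to SH means the radius AH is perpendicular to SH, so A = H + (0, -11.1) = (-21.20, -11.10). On A1, H sits at bearing 90° from A; a 111° counterclockwise sweep puts W at bearing 201°, so W = A + 11.1·(cos 201°, sin 201°) = (-31.56, -15.08). Then |SW| = |W − S| = 34.98.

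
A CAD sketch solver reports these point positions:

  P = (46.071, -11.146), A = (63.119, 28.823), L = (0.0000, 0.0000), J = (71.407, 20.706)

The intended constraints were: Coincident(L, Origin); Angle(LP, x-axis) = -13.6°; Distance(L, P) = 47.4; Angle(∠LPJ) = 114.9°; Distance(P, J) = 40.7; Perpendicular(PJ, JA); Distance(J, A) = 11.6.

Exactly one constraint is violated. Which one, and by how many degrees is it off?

Perpendicular(PJ, JA) — off by 5.90°.

L = (0.00, 0.00) ✓; LP at -13.60° ✓; |LP| = 47.40 ✓; ∠LPJ = 114.9° ✓; |PJ| = 40.70 ✓; ∠(PJ, JA) = 84.10° ✗; |JA| = 11.60 ✓.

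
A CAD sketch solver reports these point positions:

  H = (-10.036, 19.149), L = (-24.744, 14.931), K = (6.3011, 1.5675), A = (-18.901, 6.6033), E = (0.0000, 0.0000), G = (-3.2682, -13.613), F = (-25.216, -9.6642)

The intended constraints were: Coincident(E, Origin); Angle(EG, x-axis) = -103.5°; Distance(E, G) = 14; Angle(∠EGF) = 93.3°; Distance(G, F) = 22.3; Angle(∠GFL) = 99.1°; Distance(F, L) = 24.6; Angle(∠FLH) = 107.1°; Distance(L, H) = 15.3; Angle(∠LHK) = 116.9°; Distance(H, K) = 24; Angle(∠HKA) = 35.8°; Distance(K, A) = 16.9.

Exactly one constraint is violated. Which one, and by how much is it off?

Distance(K, A) = 16.9 — off by 8.80.

E = (0.00, 0.00) ✓; EG at -103.5° ✓; |EG| = 14.00 ✓; ∠EGF = 93.30° ✓; |GF| = 22.30 ✓; ∠GFL = 99.10° ✓; |FL| = 24.60 ✓; ∠FLH = 107.1° ✓; |LH| = 15.30 ✓; ∠LHK = 116.9° ✓; |HK| = 24.00 ✓; ∠HKA = 35.80° ✓; |KA| = 25.70 ✗.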